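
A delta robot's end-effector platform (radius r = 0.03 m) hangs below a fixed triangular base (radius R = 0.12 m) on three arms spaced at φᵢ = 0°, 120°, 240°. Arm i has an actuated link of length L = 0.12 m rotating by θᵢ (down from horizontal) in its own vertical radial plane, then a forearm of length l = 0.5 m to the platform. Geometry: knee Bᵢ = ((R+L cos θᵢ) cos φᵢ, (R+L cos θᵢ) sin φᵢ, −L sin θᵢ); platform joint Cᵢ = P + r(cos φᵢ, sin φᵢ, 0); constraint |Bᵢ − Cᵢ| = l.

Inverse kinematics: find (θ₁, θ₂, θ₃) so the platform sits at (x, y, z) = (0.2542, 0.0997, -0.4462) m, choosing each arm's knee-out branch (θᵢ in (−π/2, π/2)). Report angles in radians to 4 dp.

φ1=0.0° → target in arm frame (0.2542, 0.0997)
  e−x'=-0.1642;  (l²−L²−(e−x')²−y'²−z²)/2L = -0.0017
  θ1 = atan2(B,A) + arccos(C/0.4755) = -0.3491
φ2=120.0° → target in arm frame (-0.0408, -0.2700)
  A cos θ + B sin θ = C:  0.1308·cos θ + -0.4462·sin θ = -0.2229
  θ2 = atan2(B,A) + arccos(C/0.4650) = 0.7849
rotate P by −φ3: (-0.2134, 0.1703, -0.4462)
  e−x'=0.3034;  (l²−L²−(e−x')²−y'²−z²)/2L = -0.3524
  γ=atan2(-0.4462,0.3034)=-0.9736;  ψ=arccos(-0.6530)=2.2824;  θ3=γ+ψ≈1.3088

θ₁ = -0.3491, θ₂ = 0.7849, θ₃ = 1.3088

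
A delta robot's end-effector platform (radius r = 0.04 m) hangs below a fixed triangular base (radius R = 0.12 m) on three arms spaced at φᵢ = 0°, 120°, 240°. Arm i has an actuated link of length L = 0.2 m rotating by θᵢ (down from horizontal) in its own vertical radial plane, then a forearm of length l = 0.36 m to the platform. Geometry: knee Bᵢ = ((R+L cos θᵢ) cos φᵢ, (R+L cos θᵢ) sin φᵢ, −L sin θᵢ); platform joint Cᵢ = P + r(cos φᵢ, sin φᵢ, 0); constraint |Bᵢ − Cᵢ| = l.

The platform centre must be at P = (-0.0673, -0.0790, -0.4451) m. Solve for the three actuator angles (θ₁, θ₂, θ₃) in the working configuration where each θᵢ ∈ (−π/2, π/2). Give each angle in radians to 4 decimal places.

rotate P by −φ1: (-0.0673, -0.0790, -0.4451)
  e−x'=0.1473;  (l²−L²−(e−x')²−y'²−z²)/2L = -0.3411
  θ1 = atan2(B,A) + arccos(C/0.4688) = 1.1344
arm 2 (φ=120.0°): x'=-0.0348, y'=0.0978
  A cos θ + B sin θ = C:  0.1148·cos θ + -0.4451·sin θ = -0.3281
  θ2 = atan2(B,A) + arccos(C/0.4597) = 1.0473
φ3=240.0° → target in arm frame (0.1021, -0.0188)
  A cos θ + B sin θ = C:  -0.0221·cos θ + -0.4451·sin θ = -0.2734
  θ3 = atan2(B,A) + arccos(C/0.4456) = 0.6109

θ₁ = 1.1344, θ₂ = 1.0473, θ₃ = 0.6109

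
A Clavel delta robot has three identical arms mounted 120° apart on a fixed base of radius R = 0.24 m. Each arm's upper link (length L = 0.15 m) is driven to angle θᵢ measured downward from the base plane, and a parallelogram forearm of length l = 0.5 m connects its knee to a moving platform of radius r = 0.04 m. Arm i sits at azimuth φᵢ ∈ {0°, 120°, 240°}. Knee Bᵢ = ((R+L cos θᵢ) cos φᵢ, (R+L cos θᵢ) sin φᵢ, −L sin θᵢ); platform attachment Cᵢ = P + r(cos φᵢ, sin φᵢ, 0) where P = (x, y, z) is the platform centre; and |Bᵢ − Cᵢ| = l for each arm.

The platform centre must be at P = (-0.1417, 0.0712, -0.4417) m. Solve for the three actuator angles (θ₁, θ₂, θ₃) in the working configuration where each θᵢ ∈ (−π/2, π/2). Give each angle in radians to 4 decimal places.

arm 1 (φ=0.0°): x'=-0.1417, y'=0.0712
  A cos θ + B sin θ = C:  0.3417·cos θ + -0.4417·sin θ = -0.2981
  γ=atan2(-0.4417,0.3417)=-0.9124;  ψ=arccos(-0.5338)=2.1339;  θ1=γ+ψ≈1.2215
rotate P by −φ2: (0.1325, 0.0871, -0.4417)
  e−x'=0.0675;  (l²−L²−(e−x')²−y'²−z²)/2L = 0.0675
  γ=atan2(-0.4417,0.0675)=-1.4192;  ψ=arccos(0.1511)=1.4191;  θ2=γ+ψ≈-0.0001
φ3=240.0° → target in arm frame (0.0092, -0.1583)
  e−x'=0.1908;  (l²−L²−(e−x')²−y'²−z²)/2L = -0.0969
  θ3 = atan2(B,A) + arccos(C/0.4812) = 0.6106

θ₁ = 1.2215, θ₂ = -0.0001, θ₃ = 0.6106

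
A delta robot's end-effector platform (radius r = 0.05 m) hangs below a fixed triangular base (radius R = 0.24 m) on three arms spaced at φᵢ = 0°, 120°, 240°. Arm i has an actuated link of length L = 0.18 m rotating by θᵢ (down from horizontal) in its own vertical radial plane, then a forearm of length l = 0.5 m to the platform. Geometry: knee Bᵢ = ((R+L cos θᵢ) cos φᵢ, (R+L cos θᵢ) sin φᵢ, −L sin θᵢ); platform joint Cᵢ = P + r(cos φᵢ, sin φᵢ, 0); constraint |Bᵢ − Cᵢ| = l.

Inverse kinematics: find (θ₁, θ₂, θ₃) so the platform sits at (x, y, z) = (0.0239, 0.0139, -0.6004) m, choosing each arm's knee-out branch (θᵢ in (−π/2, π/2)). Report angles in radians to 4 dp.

θ₁ = 1.1347, θ₂ = 1.2216, θ₃ = 1.3091

φ1=0.0° → target in arm frame (0.0239, 0.0139)
  e−x'=0.1661;  (l²−L²−(e−x')²−y'²−z²)/2L = -0.4741
  √(A²+B²)=0.6230;  θ1 = -1.3009+2.4356 ≈ 1.1347
rotate P by −φ2: (0.0001, -0.0276, -0.6004)
  A=0.1899, B=-0.6004, C=(l²−L²−A²−y'²−z²)/(2L)=-0.4992
  √(A²+B²)=0.6297;  θ2 = -1.2644+2.4861 ≈ 1.2216
arm 3 (φ=240.0°): x'=-0.0240, y'=0.0137
  e−x'=0.2140;  (l²−L²−(e−x')²−y'²−z²)/2L = -0.5246
  θ3 = atan2(B,A) + arccos(C/0.6374) = 1.3091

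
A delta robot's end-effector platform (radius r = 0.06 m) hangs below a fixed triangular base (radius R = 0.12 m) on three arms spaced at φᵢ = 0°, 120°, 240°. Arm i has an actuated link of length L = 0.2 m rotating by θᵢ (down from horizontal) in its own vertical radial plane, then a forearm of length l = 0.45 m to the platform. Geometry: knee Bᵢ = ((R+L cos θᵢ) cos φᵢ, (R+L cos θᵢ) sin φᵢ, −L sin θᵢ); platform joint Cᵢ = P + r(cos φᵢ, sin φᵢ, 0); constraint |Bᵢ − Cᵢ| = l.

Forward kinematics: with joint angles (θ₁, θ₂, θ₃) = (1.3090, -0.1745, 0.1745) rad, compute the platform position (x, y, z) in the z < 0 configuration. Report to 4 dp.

(-0.3101, 0.0531, -0.3405)

arm 1 at φ=0.0°: (R−r)+L cos θ1 = 0.1118;  S1 = (0.1118, 0.0000, -0.1932)
arm 2 at φ=120.0°: (R−r)+L cos θ2 = 0.2570;  S2 = (-0.1285, 0.2225, 0.0347)
arm 3 at φ=240.0°: (R−r)+L cos θ3 = 0.2570;  S3 = (-0.1285, -0.2225, -0.0347)
subtract pairs → two planes through P
linear system: -0.4805x+0.4451y = 0.0174−0.4558z; -0.4805x+-0.4451y = 0.0174−0.3169z
Cramer: x(z) = -0.0363+0.8041z;  y(z) = 0.0000-0.1560z
into |P−S₁|² = l²: 1.6710z² + 0.1483z + -0.1433 = 0;  Δ = 0.9796;  z = -0.3405 or 0.2518 → z<0 root = -0.3405
x = -0.3101, y = 0.0531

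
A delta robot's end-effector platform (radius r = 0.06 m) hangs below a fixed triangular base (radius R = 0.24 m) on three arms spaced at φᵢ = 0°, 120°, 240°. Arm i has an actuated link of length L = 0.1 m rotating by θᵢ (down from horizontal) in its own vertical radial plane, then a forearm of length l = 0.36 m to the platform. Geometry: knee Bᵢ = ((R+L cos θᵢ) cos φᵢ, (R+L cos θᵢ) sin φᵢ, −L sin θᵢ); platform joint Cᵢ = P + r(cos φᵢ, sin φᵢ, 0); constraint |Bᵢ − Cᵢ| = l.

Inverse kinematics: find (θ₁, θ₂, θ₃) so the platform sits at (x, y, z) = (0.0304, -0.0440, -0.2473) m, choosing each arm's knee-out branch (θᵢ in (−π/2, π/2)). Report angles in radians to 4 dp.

rotate P by −φ1: (0.0304, -0.0440, -0.2473)
  A=0.1496, B=-0.2473, C=(l²−L²−A²−y'²−z²)/(2L)=0.1706
  θ1 = atan2(B,A) + arccos(C/0.2890) = -0.0875
arm 2 (φ=120.0°): x'=-0.0533, y'=-0.0043
  A cos θ + B sin θ = C:  0.2333·cos θ + -0.2473·sin θ = 0.0200
  √(A²+B²)=0.3400;  θ2 = -0.8145+1.5120 ≈ 0.6975
φ3=240.0° → target in arm frame (0.0229, 0.0483)
  A cos θ + B sin θ = C:  0.1571·cos θ + -0.2473·sin θ = 0.1571
  γ=atan2(-0.2473,0.1571)=-1.0049;  ψ=arccos(0.5364)=1.0047;  θ3=γ+ψ≈-0.0002

θ₁ = -0.0875, θ₂ = 0.6975, θ₃ = -0.0002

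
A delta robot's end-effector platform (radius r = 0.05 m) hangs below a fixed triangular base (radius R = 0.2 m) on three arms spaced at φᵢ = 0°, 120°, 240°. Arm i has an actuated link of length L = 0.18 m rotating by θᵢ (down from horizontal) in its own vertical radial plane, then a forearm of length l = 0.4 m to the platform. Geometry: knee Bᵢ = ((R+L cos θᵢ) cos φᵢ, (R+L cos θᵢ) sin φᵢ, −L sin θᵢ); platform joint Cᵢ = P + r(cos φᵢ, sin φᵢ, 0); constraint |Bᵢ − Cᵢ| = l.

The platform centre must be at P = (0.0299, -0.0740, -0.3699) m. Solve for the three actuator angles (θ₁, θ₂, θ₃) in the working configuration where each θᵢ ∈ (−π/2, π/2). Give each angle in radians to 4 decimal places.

arm 1 (φ=0.0°): x'=0.0299, y'=-0.0740
  A=0.1201, B=-0.3699, C=(l²−L²−A²−y'²−z²)/(2L)=-0.0809
  γ=atan2(-0.3699,0.1201)=-1.2569;  ψ=arccos(-0.2080)=1.7804;  θ1=γ+ψ≈0.5235
arm 2 (φ=120.0°): x'=-0.0790, y'=0.0111
  A cos θ + B sin θ = C:  0.2290·cos θ + -0.3699·sin θ = -0.1717
  γ=atan2(-0.3699,0.2290)=-1.0164;  ψ=arccos(-0.3946)=1.9764;  θ2=γ+ψ≈0.9601
φ3=240.0° → target in arm frame (0.0491, 0.0629)
  e−x'=0.1009;  (l²−L²−(e−x')²−y'²−z²)/2L = -0.0649
  √(A²+B²)=0.3834;  θ3 = -1.3046+1.7408 ≈ 0.4362

θ₁ = 0.5235, θ₂ = 0.9601, θ₃ = 0.4362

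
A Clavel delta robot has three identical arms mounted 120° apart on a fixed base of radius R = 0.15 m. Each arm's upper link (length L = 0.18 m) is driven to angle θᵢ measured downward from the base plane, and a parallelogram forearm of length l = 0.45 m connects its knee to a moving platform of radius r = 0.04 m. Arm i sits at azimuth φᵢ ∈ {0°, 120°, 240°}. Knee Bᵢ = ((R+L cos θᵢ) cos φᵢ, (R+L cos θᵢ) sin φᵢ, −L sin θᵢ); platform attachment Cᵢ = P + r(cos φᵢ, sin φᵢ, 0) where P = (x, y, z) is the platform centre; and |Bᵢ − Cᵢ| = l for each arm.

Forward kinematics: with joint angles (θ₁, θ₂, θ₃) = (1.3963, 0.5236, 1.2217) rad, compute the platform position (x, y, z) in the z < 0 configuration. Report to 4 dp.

S1 = (0.1413·cos0.0°, 0.1413·sin0.0°, -0.1773) = (0.1413, 0.0000, -0.1773)
φ2=120.0°: virtual centre (-0.1329, 0.2303, -0.0900), radius l
S3 = (0.1716·cos240.0°, 0.1716·sin240.0°, -0.1691) = (-0.0858, -0.1486, -0.1691)
eliminate P² terms by subtracting sphere 1 from 2 and 3
[-0.5484 0.4605 0.1745]·P = 0.0274;  [-0.4541 -0.2972 0.0162]·P = 0.0067
Cramer: x(z) = -0.0302+0.1595z;  y(z) = 0.0236-0.1890z
into |P−S₁|² = l²: 1.0612z² + 0.2909z + -0.1411 = 0;  Δ = 0.6837;  z = -0.5267 or 0.2525 → z<0 root = -0.5267
x = -0.1142, y = 0.1232

(-0.1142, 0.1232, -0.5267)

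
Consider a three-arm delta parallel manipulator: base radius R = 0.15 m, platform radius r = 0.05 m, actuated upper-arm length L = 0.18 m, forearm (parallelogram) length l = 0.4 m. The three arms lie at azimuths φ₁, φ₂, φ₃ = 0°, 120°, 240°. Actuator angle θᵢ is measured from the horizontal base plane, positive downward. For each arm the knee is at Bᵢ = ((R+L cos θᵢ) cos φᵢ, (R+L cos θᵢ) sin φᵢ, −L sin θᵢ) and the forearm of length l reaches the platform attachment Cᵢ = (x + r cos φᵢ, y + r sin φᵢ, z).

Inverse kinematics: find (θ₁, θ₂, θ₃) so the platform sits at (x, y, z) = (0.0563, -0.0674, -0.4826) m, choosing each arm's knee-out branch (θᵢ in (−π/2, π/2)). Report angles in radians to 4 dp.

arm 1 (φ=0.0°): x'=0.0563, y'=-0.0674
  A=0.0437, B=-0.4826, C=(l²−L²−A²−y'²−z²)/(2L)=-0.3104
  γ=atan2(-0.4826,0.0437)=-1.4805;  ψ=arccos(-0.6406)=2.2661;  θ1=γ+ψ≈0.7856
φ2=120.0° → target in arm frame (-0.0865, -0.0151)
  e−x'=0.1865;  (l²−L²−(e−x')²−y'²−z²)/2L = -0.3898
  θ2 = atan2(B,A) + arccos(C/0.5174) = 1.2219
arm 3 (φ=240.0°): x'=0.0302, y'=0.0825
  e−x'=0.0698;  (l²−L²−(e−x')²−y'²−z²)/2L = -0.3249
  θ3 = atan2(B,A) + arccos(C/0.4876) = 0.8729

θ₁ = 0.7856, θ₂ = 1.2219, θ₃ = 0.8729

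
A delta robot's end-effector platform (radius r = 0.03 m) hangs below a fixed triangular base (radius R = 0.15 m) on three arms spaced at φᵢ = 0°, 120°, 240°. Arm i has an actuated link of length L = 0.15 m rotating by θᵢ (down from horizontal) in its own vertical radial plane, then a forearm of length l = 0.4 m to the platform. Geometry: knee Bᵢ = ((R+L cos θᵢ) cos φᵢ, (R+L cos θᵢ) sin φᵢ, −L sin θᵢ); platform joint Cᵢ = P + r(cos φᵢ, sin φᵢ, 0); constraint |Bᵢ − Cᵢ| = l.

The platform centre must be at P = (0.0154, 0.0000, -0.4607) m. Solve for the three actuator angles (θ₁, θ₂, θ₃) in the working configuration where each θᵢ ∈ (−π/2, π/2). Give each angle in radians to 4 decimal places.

arm 1 (φ=0.0°): x'=0.0154, y'=0.0000
  A=0.1046, B=-0.4607, C=(l²−L²−A²−y'²−z²)/(2L)=-0.2856
  γ=atan2(-0.4607,0.1046)=-1.3475;  ψ=arccos(-0.6046)=2.2200;  θ1=γ+ψ≈0.8725
φ2=120.0° → target in arm frame (-0.0077, -0.0133)
  A=0.1277, B=-0.4607, C=(l²−L²−A²−y'²−z²)/(2L)=-0.3041
  θ2 = atan2(B,A) + arccos(C/0.4781) = 0.9598
rotate P by −φ3: (-0.0077, 0.0133, -0.4607)
  e−x'=0.1277;  (l²−L²−(e−x')²−y'²−z²)/2L = -0.3041
  θ3 = atan2(B,A) + arccos(C/0.4781) = 0.9598

θ₁ = 0.8725, θ₂ = 0.9598, θ₃ = 0.9598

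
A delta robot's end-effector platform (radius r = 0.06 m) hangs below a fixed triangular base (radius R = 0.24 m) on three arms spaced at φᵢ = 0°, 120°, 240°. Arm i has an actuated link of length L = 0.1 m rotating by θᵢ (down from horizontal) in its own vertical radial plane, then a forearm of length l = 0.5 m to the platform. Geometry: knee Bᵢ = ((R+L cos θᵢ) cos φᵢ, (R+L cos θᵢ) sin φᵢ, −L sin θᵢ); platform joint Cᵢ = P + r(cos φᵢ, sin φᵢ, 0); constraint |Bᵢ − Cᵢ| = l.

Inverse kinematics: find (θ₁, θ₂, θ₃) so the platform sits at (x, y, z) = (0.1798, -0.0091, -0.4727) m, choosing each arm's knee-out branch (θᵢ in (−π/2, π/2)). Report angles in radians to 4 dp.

φ1=0.0° → target in arm frame (0.1798, -0.0091)
  A cos θ + B sin θ = C:  0.0002·cos θ + -0.4727·sin θ = 0.0824
  γ=atan2(-0.4727,0.0002)=-1.5704;  ψ=arccos(0.1742)=1.3957;  θ1=γ+ψ≈-0.1747
rotate P by −φ2: (-0.0978, -0.1512, -0.4727)
  e−x'=0.2778;  (l²−L²−(e−x')²−y'²−z²)/2L = -0.4173
  √(A²+B²)=0.5483;  θ2 = -1.0395+2.4358 ≈ 1.3963
arm 3 (φ=240.0°): x'=-0.0820, y'=0.1603
  A cos θ + B sin θ = C:  0.2620·cos θ + -0.4727·sin θ = -0.3889
  γ=atan2(-0.4727,0.2620)=-1.0647;  ψ=arccos(-0.7196)=2.3740;  θ3=γ+ψ≈1.3094

θ₁ = -0.1747, θ₂ = 1.3963, θ₃ = 1.3094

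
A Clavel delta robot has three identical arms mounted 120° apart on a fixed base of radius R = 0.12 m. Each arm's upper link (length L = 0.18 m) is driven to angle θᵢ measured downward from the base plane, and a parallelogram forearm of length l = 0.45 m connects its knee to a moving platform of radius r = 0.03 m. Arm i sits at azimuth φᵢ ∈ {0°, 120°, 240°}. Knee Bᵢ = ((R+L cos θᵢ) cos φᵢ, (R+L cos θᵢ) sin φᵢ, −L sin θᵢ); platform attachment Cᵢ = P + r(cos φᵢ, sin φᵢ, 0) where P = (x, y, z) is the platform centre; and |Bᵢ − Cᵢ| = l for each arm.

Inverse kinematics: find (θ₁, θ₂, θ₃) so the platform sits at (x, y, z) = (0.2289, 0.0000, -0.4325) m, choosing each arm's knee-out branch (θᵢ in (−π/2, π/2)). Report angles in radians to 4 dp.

rotate P by −φ1: (0.2289, 0.0000, -0.4325)
  A cos θ + B sin θ = C:  -0.1389·cos θ + -0.4325·sin θ = -0.1007
  γ=atan2(-0.4325,-0.1389)=-1.8815;  ψ=arccos(-0.2217)=1.7943;  θ1=γ+ψ≈-0.0872
arm 2 (φ=120.0°): x'=-0.1144, y'=-0.1982
  e−x'=0.2044;  (l²−L²−(e−x')²−y'²−z²)/2L = -0.2724
  √(A²+B²)=0.4784;  θ2 = -1.1292+2.1765 ≈ 1.0473
φ3=240.0° → target in arm frame (-0.1145, 0.1982)
  e−x'=0.2045;  (l²−L²−(e−x')²−y'²−z²)/2L = -0.2724
  √(A²+B²)=0.4784;  θ3 = -1.1292+2.1765 ≈ 1.0473

θ₁ = -0.0872, θ₂ = 1.0473, θ₃ = 1.0473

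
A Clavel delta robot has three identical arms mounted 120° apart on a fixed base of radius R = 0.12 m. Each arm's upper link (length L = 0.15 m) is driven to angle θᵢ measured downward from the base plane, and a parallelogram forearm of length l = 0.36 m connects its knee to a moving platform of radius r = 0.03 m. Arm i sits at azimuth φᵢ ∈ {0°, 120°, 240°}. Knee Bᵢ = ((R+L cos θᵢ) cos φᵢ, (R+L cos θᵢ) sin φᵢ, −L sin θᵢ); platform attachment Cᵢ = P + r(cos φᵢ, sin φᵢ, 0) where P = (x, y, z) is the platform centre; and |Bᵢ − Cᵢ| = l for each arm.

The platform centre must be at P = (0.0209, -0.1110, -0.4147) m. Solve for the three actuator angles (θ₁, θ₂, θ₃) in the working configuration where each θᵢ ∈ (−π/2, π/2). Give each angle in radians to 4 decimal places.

θ₁ = 0.8726, θ₂ = 1.3091, θ₃ = 0.6110

arm 1 (φ=0.0°): x'=0.0209, y'=-0.1110
  A=0.0691, B=-0.4147, C=(l²−L²−A²−y'²−z²)/(2L)=-0.2732
  √(A²+B²)=0.4204;  θ1 = -1.4057+2.2783 ≈ 0.8726
rotate P by −φ2: (-0.1066, 0.0374, -0.4147)
  e−x'=0.1966;  (l²−L²−(e−x')²−y'²−z²)/2L = -0.3497
  √(A²+B²)=0.4589;  θ2 = -1.1281+2.4373 ≈ 1.3091
arm 3 (φ=240.0°): x'=0.0857, y'=0.0736
  e−x'=0.0043;  (l²−L²−(e−x')²−y'²−z²)/2L = -0.2344
  θ3 = atan2(B,A) + arccos(C/0.4147) = 0.6110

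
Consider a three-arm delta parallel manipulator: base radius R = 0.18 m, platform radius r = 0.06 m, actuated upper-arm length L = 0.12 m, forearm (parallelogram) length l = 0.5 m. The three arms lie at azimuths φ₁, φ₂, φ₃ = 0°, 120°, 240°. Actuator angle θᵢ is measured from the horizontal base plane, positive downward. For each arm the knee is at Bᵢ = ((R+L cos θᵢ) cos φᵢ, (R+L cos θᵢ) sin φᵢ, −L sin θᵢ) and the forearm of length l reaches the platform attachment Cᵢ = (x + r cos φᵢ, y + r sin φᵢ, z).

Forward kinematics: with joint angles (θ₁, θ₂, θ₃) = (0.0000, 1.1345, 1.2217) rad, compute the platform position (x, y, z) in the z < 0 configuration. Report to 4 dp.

centre 1 = (0.2400·cos0.0°, 0.2400·sin0.0°, 0.0000) = (0.2400, 0.0000, 0.0000)
arm 2 at φ=120.0°: e+L cos θ2 = 0.1707;  centre 2 = (-0.0854, 0.1478, -0.1088)
centre 3 = (0.1610·cos240.0°, 0.1610·sin240.0°, -0.1128) = (-0.0805, -0.1395, -0.1128)
subtract pairs → two planes through P
linear system: -0.6507x+0.2957y = -0.0166−-0.2175z; -0.6410x+-0.2789y = -0.0189−-0.2255z
Cramer: x(z) = 0.0276-0.3432z;  y(z) = 0.0045-0.0197z
sphere 1 gives Az²+Bz+C=0 with A=1.1182, B=0.1456, C=-0.2049;  B²−4AC=0.9375;  roots -0.4981, 0.3678;  negative root z = -0.4981
x = 0.1986, y = 0.0143

(0.1986, 0.0143, -0.4981)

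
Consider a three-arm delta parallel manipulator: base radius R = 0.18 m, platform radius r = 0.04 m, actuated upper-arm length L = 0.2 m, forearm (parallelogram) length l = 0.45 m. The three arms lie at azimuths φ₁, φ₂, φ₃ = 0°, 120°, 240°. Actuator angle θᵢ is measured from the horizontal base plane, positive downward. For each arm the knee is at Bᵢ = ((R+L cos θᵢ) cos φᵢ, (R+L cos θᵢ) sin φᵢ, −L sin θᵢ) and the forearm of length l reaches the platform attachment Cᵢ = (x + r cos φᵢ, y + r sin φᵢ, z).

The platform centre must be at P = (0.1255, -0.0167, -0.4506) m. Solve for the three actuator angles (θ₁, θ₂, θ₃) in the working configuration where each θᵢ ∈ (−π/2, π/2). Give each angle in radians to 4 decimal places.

rotate P by −φ1: (0.1255, -0.0167, -0.4506)
  A cos θ + B sin θ = C:  0.0145·cos θ + -0.4506·sin θ = -0.1026
  γ=atan2(-0.4506,0.0145)=-1.5386;  ψ=arccos(-0.2275)=1.8003;  θ1=γ+ψ≈0.2617
arm 2 (φ=120.0°): x'=-0.0772, y'=-0.1003
  e−x'=0.2172;  (l²−L²−(e−x')²−y'²−z²)/2L = -0.2445
  γ=atan2(-0.4506,0.2172)=-1.1216;  ψ=arccos(-0.4887)=2.0814;  θ2=γ+ψ≈0.9598
arm 3 (φ=240.0°): x'=-0.0483, y'=0.1170
  e−x'=0.1883;  (l²−L²−(e−x')²−y'²−z²)/2L = -0.2242
  γ=atan2(-0.4506,0.1883)=-1.1750;  ψ=arccos(-0.4591)=2.0478;  θ3=γ+ψ≈0.8728

θ₁ = 0.2617, θ₂ = 0.9598, θ₃ = 0.8728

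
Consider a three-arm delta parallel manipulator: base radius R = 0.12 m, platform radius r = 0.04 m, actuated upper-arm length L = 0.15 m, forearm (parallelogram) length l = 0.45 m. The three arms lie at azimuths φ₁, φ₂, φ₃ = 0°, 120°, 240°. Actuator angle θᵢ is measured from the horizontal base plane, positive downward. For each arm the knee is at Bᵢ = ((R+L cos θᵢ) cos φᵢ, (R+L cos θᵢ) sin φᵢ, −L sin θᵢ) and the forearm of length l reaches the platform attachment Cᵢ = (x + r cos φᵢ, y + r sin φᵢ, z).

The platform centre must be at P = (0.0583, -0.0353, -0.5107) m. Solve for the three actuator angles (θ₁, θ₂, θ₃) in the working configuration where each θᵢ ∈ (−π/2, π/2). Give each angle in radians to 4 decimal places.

arm 1 (φ=0.0°): x'=0.0583, y'=-0.0353
  A cos θ + B sin θ = C:  0.0217·cos θ + -0.5107·sin θ = -0.2751
  √(A²+B²)=0.5112;  θ1 = -1.5283+2.1391 ≈ 0.6108
arm 2 (φ=120.0°): x'=-0.0597, y'=-0.0328
  e−x'=0.1397;  (l²−L²−(e−x')²−y'²−z²)/2L = -0.3380
  γ=atan2(-0.5107,0.1397)=-1.3037;  ψ=arccos(-0.6385)=2.2633;  θ2=γ+ψ≈0.9596
φ3=240.0° → target in arm frame (0.0014, 0.0681)
  e−x'=0.0786;  (l²−L²−(e−x')²−y'²−z²)/2L = -0.3054
  θ3 = atan2(B,A) + arccos(C/0.5167) = 0.7851

θ₁ = 0.6108, θ₂ = 0.9596, θ₃ = 0.7851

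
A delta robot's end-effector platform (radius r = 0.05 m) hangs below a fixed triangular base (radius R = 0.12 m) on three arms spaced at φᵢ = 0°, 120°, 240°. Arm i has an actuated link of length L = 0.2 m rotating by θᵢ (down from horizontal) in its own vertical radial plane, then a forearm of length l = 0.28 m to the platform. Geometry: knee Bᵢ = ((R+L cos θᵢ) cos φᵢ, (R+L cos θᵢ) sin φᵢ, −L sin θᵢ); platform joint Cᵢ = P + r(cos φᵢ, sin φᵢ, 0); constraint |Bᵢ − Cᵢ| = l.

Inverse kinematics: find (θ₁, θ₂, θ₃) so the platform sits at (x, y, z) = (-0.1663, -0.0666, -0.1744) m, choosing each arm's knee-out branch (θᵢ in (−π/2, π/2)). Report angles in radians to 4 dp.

arm 1 (φ=0.0°): x'=-0.1663, y'=-0.0666
  A=0.2363, B=-0.1744, C=(l²−L²−A²−y'²−z²)/(2L)=-0.1307
  θ1 = atan2(B,A) + arccos(C/0.2937) = 1.3963
arm 2 (φ=120.0°): x'=0.0255, y'=0.1773
  A=0.0445, B=-0.1744, C=(l²−L²−A²−y'²−z²)/(2L)=-0.0636
  γ=atan2(-0.1744,0.0445)=-1.3208;  ψ=arccos(-0.3534)=1.9319;  θ2=γ+ψ≈0.6111
arm 3 (φ=240.0°): x'=0.1408, y'=-0.1107
  A cos θ + B sin θ = C:  -0.0708·cos θ + -0.1744·sin θ = -0.0232
  θ3 = atan2(B,A) + arccos(C/0.1882) = -0.2621

θ₁ = 1.3963, θ₂ = 0.6111, θ₃ = -0.2621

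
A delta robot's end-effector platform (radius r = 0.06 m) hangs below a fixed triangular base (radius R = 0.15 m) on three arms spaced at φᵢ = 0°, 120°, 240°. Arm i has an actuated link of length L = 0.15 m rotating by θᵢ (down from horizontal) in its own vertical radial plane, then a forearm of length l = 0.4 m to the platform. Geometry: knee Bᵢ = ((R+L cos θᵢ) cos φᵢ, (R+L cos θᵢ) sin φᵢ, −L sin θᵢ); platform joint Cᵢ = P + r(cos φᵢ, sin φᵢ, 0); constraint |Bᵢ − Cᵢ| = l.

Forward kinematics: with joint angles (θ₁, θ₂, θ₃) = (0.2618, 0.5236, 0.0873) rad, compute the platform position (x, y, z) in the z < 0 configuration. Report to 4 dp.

(0.0082, -0.0611, -0.3627)

centre 1 = (0.2349·cos0.0°, 0.2349·sin0.0°, -0.0388) = (0.2349, 0.0000, -0.0388)
arm 2 at φ=120.0°: (R−r)+L cos θ2 = 0.2199;  centre 2 = (-0.1100, 0.1904, -0.0750)
φ3=240.0°: virtual centre (-0.1197, -0.2074, -0.0131), radius l
subtract pairs → two planes through P
plane₁₂: -0.6897x+0.3809y+-0.0724z = -0.0027
Cramer: x(z) = 0.0015-0.0187z;  y(z) = -0.0045+0.1561z
sphere 1 gives Az²+Bz+C=0 with A=1.0247, B=0.0850, C=-0.1040;  B²−4AC=0.4334;  roots -0.3627, 0.2798;  negative root z = -0.3627
x = 0.0082, y = -0.0611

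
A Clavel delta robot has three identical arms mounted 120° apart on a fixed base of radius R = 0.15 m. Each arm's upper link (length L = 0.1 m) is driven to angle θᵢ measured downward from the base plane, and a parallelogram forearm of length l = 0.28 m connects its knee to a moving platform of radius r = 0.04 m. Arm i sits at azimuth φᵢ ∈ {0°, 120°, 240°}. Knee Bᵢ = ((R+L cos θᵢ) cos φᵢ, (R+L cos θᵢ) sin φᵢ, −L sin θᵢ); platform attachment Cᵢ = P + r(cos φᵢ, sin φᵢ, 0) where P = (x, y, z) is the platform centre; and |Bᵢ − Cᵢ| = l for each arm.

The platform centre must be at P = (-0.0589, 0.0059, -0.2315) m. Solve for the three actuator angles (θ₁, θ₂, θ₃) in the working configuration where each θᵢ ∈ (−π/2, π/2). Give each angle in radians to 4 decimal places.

θ₁ = 0.8727, θ₂ = 0.1748, θ₃ = 0.2619

rotate P by −φ1: (-0.0589, 0.0059, -0.2315)
  A cos θ + B sin θ = C:  0.1689·cos θ + -0.2315·sin θ = -0.0688
  θ1 = atan2(B,A) + arccos(C/0.2866) = 0.8727
φ2=120.0° → target in arm frame (0.0346, 0.0481)
  A=0.0754, B=-0.2315, C=(l²−L²−A²−y'²−z²)/(2L)=0.0340
  γ=atan2(-0.2315,0.0754)=-1.2558;  ψ=arccos(0.1398)=1.4306;  θ2=γ+ψ≈0.1748
rotate P by −φ3: (0.0243, -0.0540, -0.2315)
  A cos θ + B sin θ = C:  0.0857·cos θ + -0.2315·sin θ = 0.0228
  γ=atan2(-0.2315,0.0857)=-1.2164;  ψ=arccos(0.0923)=1.4783;  θ3=γ+ψ≈0.2619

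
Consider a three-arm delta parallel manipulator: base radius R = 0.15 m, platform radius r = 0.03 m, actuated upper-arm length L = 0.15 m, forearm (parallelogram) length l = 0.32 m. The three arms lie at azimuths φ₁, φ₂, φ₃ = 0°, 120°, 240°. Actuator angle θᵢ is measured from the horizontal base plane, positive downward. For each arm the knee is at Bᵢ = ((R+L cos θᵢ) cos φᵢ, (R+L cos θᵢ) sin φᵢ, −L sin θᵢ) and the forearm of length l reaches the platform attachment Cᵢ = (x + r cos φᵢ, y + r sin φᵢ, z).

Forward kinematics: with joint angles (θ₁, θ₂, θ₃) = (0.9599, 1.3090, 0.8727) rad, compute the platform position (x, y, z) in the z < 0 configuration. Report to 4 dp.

O1 = (0.2060·cos0.0°, 0.2060·sin0.0°, -0.1229) = (0.2060, 0.0000, -0.1229)
O2 = (0.1588·cos120.0°, 0.1588·sin120.0°, -0.1449) = (-0.0794, 0.1375, -0.1449)
φ3=240.0°: virtual centre (-0.1082, -0.1874, -0.1149), radius l
subtract pairs → two planes through P
linear system: -0.5709x+0.2751y = -0.0113−-0.0440z; -0.6285x+-0.3748y = 0.0025−0.0159z
det = 0.3869;  x = 0.0092+-0.0313z,  y = -0.0221+0.0950z
sphere 1 gives Az²+Bz+C=0 with A=1.0100, B=0.2539, C=-0.0481;  B²−4AC=0.2587;  roots -0.3775, 0.1261;  negative root z = -0.3775
x = 0.0210, y = -0.0580

(0.0210, -0.0580, -0.3775)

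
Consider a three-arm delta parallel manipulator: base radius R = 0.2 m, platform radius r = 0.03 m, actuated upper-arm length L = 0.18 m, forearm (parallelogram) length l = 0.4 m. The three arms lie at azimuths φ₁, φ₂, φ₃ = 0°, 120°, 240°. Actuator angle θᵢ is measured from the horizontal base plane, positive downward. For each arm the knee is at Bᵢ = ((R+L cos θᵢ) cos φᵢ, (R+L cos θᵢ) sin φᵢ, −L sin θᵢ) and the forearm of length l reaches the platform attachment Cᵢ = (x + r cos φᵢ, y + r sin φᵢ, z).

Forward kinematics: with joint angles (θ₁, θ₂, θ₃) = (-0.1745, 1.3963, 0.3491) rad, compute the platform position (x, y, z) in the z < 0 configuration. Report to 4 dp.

arm 1 at φ=0.0°: ρ1 = 0.3473;  S1 = (0.3473, 0.0000, 0.0313)
S2 = (0.2013·cos120.0°, 0.2013·sin120.0°, -0.1773) = (-0.1006, 0.1743, -0.1773)
φ3=240.0°: virtual centre (-0.1696, -0.2937, -0.0616), radius l
|S₂|²−|S₁|² = -0.0496;  |S₃|²−|S₁|² = -0.0028
linear system: -0.8958x+0.3486y = -0.0496−-0.4170z; -1.0337x+-0.5874y = -0.0028−-0.1856z
Cramer: x(z) = 0.0340-0.3493z;  y(z) = -0.0551+0.2987z
into |P−S₁|² = l²: 1.2112z² + 0.1235z + -0.0578 = 0;  Δ = 0.2955;  z = -0.2754 or 0.1734 → z<0 root = -0.2754
x = 0.1302, y = -0.1373

(0.1302, -0.1373, -0.2754)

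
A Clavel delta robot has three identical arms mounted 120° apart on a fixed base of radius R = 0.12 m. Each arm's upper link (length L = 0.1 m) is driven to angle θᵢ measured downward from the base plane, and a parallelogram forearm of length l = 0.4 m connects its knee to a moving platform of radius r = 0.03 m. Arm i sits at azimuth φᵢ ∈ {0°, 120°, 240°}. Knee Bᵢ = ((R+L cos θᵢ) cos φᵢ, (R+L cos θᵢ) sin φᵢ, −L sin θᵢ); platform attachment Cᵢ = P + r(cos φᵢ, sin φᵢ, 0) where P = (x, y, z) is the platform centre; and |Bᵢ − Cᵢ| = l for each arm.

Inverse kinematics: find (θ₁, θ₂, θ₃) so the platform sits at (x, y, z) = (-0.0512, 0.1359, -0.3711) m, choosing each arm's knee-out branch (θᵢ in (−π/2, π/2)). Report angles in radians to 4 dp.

arm 1 (φ=0.0°): x'=-0.0512, y'=0.1359
  A=0.1412, B=-0.3711, C=(l²−L²−A²−y'²−z²)/(2L)=-0.1306
  θ1 = atan2(B,A) + arccos(C/0.3971) = 0.6988
φ2=120.0° → target in arm frame (0.1433, -0.0236)
  A cos θ + B sin θ = C:  -0.0533·cos θ + -0.3711·sin θ = 0.0444
  γ=atan2(-0.3711,-0.0533)=-1.7134;  ψ=arccos(0.1185)=1.4520;  θ2=γ+ψ≈-0.2614
rotate P by −φ3: (-0.0921, -0.1123, -0.3711)
  e−x'=0.1821;  (l²−L²−(e−x')²−y'²−z²)/2L = -0.1674
  θ3 = atan2(B,A) + arccos(C/0.4134) = 0.8731

θ₁ = 0.6988, θ₂ = -0.2614, θ₃ = 0.8731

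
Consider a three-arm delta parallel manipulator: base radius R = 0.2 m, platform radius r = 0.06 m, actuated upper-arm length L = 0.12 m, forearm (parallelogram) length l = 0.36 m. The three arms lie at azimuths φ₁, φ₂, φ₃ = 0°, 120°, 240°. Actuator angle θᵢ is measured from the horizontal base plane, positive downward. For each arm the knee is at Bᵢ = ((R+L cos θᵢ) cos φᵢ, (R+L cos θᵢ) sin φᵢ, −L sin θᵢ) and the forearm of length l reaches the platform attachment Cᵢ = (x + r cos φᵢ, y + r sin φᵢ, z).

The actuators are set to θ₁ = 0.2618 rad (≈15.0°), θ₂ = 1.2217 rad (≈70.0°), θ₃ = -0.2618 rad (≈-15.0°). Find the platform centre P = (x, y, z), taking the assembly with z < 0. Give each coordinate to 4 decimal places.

arm 1 at φ=0.0°: (R−r)+L cos θ1 = 0.2559;  centre 1 = (0.2559, 0.0000, -0.0311)
arm 2 at φ=120.0°: (R−r)+L cos θ2 = 0.1810;  centre 2 = (-0.0905, 0.1568, -0.1128)
arm 3 at φ=240.0°: (R−r)+L cos θ3 = 0.2559;  centre 3 = (-0.1280, -0.2216, 0.0311)
|centre ₂|²−|centre ₁|² = -0.0210;  |centre ₃|²−|centre ₁|² = 0.0000
linear system: -0.6929x+0.3136y = -0.0210−-0.1634z; -0.7677x+-0.4433y = 0.0000−0.1242z
Cramer: x(z) = 0.0170-0.0611z;  y(z) = -0.0294+0.3861z
quadratic in z: (1.1528)z²+(0.0686)z+(-0.0707)=0, √Δ=0.5750 → z ∈ {-0.2792, 0.2196}; z = -0.2792 (taking z<0)
x = 0.0340, y = -0.1372

(0.0340, -0.1372, -0.2792)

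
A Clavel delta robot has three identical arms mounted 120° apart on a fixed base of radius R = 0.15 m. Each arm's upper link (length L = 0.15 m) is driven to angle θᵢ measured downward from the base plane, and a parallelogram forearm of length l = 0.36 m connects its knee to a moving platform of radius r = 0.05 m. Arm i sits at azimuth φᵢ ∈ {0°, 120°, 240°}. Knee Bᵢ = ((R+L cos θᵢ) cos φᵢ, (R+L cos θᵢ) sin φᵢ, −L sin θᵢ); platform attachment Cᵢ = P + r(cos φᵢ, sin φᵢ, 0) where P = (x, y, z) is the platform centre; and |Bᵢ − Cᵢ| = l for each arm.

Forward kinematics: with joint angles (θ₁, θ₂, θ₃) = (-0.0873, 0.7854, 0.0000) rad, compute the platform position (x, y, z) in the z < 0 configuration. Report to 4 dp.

φ1=0.0°: virtual centre (0.2494, 0.0000, 0.0131), radius l
arm 2 at φ=120.0°: (R−r)+L cos θ2 = 0.2061;  O2 = (-0.1030, 0.1785, -0.1061)
arm 3 at φ=240.0°: (R−r)+L cos θ3 = 0.2500;  O3 = (-0.1250, -0.2165, 0.0000)
|O₂|²−|O₁|² = -0.0087;  |O₃|²−|O₁|² = 0.0001
[-0.7049 0.3569 -0.2383]·P = -0.0087;  [-0.7489 -0.4330 -0.0262]·P = 0.0001
Cramer: x(z) = 0.0065-0.1965z;  y(z) = -0.0115+0.2795z
sphere 1 gives Az²+Bz+C=0 with A=1.1167, B=0.0629, C=-0.0703;  B²−4AC=0.3179;  roots -0.2806, 0.2243;  negative root z = -0.2806
x = 0.0616, y = -0.0899

(0.0616, -0.0899, -0.2806)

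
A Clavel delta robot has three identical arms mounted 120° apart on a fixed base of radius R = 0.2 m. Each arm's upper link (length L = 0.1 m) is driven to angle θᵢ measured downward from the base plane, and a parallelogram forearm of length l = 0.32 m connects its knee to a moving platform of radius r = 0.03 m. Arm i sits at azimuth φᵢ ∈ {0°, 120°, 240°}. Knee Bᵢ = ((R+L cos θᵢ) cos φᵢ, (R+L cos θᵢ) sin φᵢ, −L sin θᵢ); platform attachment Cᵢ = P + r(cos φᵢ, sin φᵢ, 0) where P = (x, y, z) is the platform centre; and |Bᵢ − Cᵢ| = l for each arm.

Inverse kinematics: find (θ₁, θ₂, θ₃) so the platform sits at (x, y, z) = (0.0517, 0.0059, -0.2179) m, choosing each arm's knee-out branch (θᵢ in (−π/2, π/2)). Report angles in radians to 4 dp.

θ₁ = -0.1751, θ₂ = 0.6107, θ₃ = 0.6980

rotate P by −φ1: (0.0517, 0.0059, -0.2179)
  A cos θ + B sin θ = C:  0.1183·cos θ + -0.2179·sin θ = 0.1544
  γ=atan2(-0.2179,0.1183)=-1.0734;  ψ=arccos(0.6229)=0.8983;  θ1=γ+ψ≈-0.1751
rotate P by −φ2: (-0.0207, -0.0477, -0.2179)
  e−x'=0.1907;  (l²−L²−(e−x')²−y'²−z²)/2L = 0.0313
  γ=atan2(-0.2179,0.1907)=-0.8518;  ψ=arccos(0.1081)=1.4625;  θ2=γ+ψ≈0.6107
rotate P by −φ3: (-0.0310, 0.0418, -0.2179)
  e−x'=0.2010;  (l²−L²−(e−x')²−y'²−z²)/2L = 0.0139
  γ=atan2(-0.2179,0.2010)=-0.8258;  ψ=arccos(0.0470)=1.5238;  θ3=γ+ψ≈0.6980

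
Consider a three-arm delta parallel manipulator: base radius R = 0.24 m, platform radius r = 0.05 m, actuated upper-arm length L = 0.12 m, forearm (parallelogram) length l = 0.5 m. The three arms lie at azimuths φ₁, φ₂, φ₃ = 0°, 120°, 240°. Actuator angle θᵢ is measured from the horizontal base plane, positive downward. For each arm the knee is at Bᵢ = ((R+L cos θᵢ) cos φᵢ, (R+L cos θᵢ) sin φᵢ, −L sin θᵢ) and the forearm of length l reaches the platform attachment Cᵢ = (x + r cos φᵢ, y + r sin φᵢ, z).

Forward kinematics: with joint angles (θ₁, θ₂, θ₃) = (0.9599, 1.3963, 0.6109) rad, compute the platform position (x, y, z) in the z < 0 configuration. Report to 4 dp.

arm 1 at φ=0.0°: (R−r)+L cos θ1 = 0.2588;  O1 = (0.2588, 0.0000, -0.0983)
φ2=120.0°: virtual centre (-0.1054, 0.1826, -0.1182), radius l
O3 = (0.2883·cos240.0°, 0.2883·sin240.0°, -0.0688) = (-0.1441, -0.2497, -0.0688)
eliminate P² terms by subtracting sphere 1 from 2 and 3
[-0.7285 0.3652 -0.0398]·P = -0.0182;  [-0.8060 -0.4993 0.0589]·P = 0.0112
Cramer: x(z) = 0.0076+0.0025z;  y(z) = -0.0347+0.1139z
sphere 1 gives Az²+Bz+C=0 with A=1.0130, B=0.1874, C=-0.1760;  B²−4AC=0.7484;  roots -0.5195, 0.3345;  negative root z = -0.5195
x = 0.0063, y = -0.0939

(0.0063, -0.0939, -0.5195)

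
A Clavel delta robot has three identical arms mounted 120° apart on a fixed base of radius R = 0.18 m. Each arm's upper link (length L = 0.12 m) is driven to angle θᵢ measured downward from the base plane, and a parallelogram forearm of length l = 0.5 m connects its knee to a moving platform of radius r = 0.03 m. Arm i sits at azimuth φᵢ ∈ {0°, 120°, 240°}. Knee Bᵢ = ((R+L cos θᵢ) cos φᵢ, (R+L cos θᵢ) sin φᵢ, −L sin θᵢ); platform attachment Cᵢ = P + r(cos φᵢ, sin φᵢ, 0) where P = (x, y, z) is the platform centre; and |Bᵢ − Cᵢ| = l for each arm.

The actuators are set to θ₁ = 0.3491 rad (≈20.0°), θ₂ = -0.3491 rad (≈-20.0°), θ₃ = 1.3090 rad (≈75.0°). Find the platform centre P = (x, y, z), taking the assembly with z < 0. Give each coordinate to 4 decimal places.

(0.0322, 0.2114, -0.4311)

arm 1 at φ=0.0°: e+L cos θ1 = 0.2628;  O1 = (0.2628, 0.0000, -0.0410)
arm 2 at φ=120.0°: e+L cos θ2 = 0.2628;  O2 = (-0.1314, 0.2276, 0.0410)
O3 = (0.1811·cos240.0°, 0.1811·sin240.0°, -0.1159) = (-0.0905, -0.1568, -0.1159)
subtract pairs → two planes through P
linear system: -0.7883x+0.4551y = 0.0000−0.1642z; -0.7066x+-0.3136y = -0.0245−-0.1497z
det = 0.5688;  x = 0.0196+-0.0293z,  y = 0.0340+-0.4115z
into |P−O₁|² = l²: 1.1702z² + 0.0684z + -0.1880 = 0;  Δ = 0.8848;  z = -0.4311 or 0.3727 → z<0 root = -0.4311
x = 0.0322, y = 0.2114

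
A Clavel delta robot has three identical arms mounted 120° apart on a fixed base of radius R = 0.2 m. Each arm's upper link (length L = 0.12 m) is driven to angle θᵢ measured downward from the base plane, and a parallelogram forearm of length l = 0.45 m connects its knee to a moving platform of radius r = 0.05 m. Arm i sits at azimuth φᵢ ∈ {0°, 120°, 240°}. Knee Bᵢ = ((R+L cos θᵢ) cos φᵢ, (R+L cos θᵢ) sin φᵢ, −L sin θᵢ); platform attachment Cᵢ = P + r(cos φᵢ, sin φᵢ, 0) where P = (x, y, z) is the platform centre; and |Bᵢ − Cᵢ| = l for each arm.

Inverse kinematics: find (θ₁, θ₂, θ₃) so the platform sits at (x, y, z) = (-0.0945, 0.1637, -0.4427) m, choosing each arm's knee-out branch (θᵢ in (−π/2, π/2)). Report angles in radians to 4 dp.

θ₁ = 1.3965, θ₂ = 0.0004, θ₃ = 1.3966

arm 1 (φ=0.0°): x'=-0.0945, y'=0.1637
  A cos θ + B sin θ = C:  0.2445·cos θ + -0.4427·sin θ = -0.3936
  γ=atan2(-0.4427,0.2445)=-1.0662;  ψ=arccos(-0.7783)=2.4627;  θ1=γ+ψ≈1.3965
φ2=120.0° → target in arm frame (0.1890, 0.0000)
  e−x'=-0.0390;  (l²−L²−(e−x')²−y'²−z²)/2L = -0.0392
  γ=atan2(-0.4427,-0.0390)=-1.6587;  ψ=arccos(-0.0882)=1.6591;  θ2=γ+ψ≈0.0004
φ3=240.0° → target in arm frame (-0.0945, -0.1637)
  e−x'=0.2445;  (l²−L²−(e−x')²−y'²−z²)/2L = -0.3936
  γ=atan2(-0.4427,0.2445)=-1.0662;  ψ=arccos(-0.7783)=2.4627;  θ3=γ+ψ≈1.3966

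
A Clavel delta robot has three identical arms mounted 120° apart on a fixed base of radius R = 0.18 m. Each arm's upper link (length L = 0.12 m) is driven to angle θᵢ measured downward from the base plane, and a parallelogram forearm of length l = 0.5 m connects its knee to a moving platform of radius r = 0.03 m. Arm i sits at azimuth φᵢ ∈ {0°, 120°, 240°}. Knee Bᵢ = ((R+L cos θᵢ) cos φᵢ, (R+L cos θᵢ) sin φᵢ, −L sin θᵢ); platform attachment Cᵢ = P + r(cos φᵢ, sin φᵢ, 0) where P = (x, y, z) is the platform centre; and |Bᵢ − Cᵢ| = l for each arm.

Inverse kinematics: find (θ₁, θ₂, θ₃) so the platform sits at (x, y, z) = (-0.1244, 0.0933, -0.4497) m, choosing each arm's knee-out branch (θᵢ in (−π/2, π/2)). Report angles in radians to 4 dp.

rotate P by −φ1: (-0.1244, 0.0933, -0.4497)
  A=0.2744, B=-0.4497, C=(l²−L²−A²−y'²−z²)/(2L)=-0.2110
  θ1 = atan2(B,A) + arccos(C/0.5268) = 0.9599
arm 2 (φ=120.0°): x'=0.1430, y'=0.0611
  A cos θ + B sin θ = C:  0.0070·cos θ + -0.4497·sin θ = 0.1233
  θ2 = atan2(B,A) + arccos(C/0.4498) = -0.2621
arm 3 (φ=240.0°): x'=-0.0186, y'=-0.1544
  e−x'=0.1686;  (l²−L²−(e−x')²−y'²−z²)/2L = -0.0787
  θ3 = atan2(B,A) + arccos(C/0.4803) = 0.5233

θ₁ = 0.9599, θ₂ = -0.2621, θ₃ = 0.5233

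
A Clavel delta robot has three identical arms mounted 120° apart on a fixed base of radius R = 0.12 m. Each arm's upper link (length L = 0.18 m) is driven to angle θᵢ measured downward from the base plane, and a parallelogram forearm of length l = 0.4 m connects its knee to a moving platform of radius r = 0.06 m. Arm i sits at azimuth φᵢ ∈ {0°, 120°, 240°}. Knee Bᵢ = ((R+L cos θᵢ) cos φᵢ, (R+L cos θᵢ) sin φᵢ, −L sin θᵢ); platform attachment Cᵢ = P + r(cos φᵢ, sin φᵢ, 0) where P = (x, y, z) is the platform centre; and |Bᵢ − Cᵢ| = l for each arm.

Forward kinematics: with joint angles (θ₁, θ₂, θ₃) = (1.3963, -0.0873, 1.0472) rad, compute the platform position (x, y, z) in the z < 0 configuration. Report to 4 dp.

(-0.2085, 0.1782, -0.3732)

arm 1 at φ=0.0°: e+L cos θ1 = 0.0913;  O1 = (0.0913, 0.0000, -0.1773)
arm 2 at φ=120.0°: e+L cos θ2 = 0.2393;  O2 = (-0.1197, 0.2073, 0.0157)
O3 = (0.1500·cos240.0°, 0.1500·sin240.0°, -0.1559) = (-0.0750, -0.1299, -0.1559)
subtract pairs → two planes through P
[-0.4218 0.4145 0.3859]·P = 0.0178;  [-0.3325 -0.2598 0.0428]·P = 0.0070
Cramer: x(z) = -0.0305+0.4769z;  y(z) = 0.0119-0.4457z
sphere 1 gives Az²+Bz+C=0 with A=1.4261, B=0.2279, C=-0.1136;  B²−4AC=0.7001;  roots -0.3732, 0.2135;  negative root z = -0.3732
x = -0.2085, y = 0.1782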